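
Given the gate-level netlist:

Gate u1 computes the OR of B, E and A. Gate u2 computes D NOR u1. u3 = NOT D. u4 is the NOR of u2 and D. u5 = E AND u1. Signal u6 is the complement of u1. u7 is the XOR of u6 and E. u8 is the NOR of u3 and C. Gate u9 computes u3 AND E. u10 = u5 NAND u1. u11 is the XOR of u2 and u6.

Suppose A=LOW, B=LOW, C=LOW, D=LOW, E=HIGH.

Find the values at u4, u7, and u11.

u4 = HIGH  u7 = HIGH  u11 = LOW

u1 = B OR E OR A = LOW OR HIGH OR LOW = HIGH
u2 = D NOR u1 = LOW NOR HIGH = LOW
u4 = u2 NOR D = LOW NOR LOW = HIGH
u6 = NOT u1 = NOT HIGH = LOW
u7 = u6 XOR E = LOW XOR HIGH = HIGH
u11 = u2 XOR u6 = LOW XOR LOW = LOW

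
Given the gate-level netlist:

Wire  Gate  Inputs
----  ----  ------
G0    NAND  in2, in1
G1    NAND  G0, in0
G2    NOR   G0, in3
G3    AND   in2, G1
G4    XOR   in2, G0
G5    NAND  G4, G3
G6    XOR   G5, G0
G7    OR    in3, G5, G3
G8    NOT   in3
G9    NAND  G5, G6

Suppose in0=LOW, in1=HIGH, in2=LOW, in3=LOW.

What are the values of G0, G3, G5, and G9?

G0 = HIGH  G3 = LOW  G5 = HIGH  G9 = HIGH

G0 = in2 NAND in1 = LOW NAND HIGH = HIGH
G1 = G0 NAND in0 = HIGH NAND LOW = HIGH
G3 = in2 AND G1 = LOW AND HIGH = LOW
G4 = in2 XOR G0 = LOW XOR HIGH = HIGH
G5 = G4 NAND G3 = HIGH NAND LOW = HIGH
G6 = G5 XOR G0 = HIGH XOR HIGH = LOW
G9 = G5 NAND G6 = HIGH NAND LOW = HIGH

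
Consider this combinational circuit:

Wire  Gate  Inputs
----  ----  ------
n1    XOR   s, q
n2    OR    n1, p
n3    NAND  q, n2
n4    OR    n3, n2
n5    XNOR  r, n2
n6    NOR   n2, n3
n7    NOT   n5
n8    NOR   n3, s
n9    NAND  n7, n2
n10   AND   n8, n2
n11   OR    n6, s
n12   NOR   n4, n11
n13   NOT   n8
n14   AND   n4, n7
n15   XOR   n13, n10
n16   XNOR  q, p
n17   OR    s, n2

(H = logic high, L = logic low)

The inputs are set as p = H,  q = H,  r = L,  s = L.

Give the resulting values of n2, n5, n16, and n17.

n2 = H, n5 = L, n16 = H, n17 = H

n1 = s XOR q = L XOR H = H
n2 = n1 OR p = H OR H = H
n5 = r XNOR n2 = L XNOR H = L
n16 = q XNOR p = H XNOR H = H
n17 = s OR n2 = L OR H = H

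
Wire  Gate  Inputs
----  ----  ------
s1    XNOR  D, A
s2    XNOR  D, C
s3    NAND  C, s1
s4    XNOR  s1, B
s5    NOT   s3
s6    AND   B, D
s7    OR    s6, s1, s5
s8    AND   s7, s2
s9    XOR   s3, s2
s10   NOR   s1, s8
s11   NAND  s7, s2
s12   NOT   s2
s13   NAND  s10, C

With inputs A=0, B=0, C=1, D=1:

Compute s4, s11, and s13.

s1 = D XNOR A = 1 XNOR 0 = 0
s2 = D XNOR C = 1 XNOR 1 = 1
s3 = C NAND s1 = 1 NAND 0 = 1
s4 = s1 XNOR B = 0 XNOR 0 = 1
s5 = NOT s3 = NOT 1 = 0
s6 = B AND D = 0 AND 1 = 0
s7 = s6 OR s1 OR s5 = 0 OR 0 OR 0 = 0
s8 = s7 AND s2 = 0 AND 1 = 0
s10 = s1 NOR s8 = 0 NOR 0 = 1
s11 = s7 NAND s2 = 0 NAND 1 = 1
s13 = s10 NAND C = 1 NAND 1 = 0

s4 = 1  s11 = 1  s13 = 0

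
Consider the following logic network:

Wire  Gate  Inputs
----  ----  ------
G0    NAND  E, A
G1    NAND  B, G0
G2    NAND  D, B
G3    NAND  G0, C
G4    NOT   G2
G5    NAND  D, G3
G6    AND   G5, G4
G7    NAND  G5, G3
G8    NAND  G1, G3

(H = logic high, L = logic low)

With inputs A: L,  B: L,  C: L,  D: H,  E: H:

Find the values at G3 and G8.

G3 = H  G8 = L

G0 = E NAND A = H NAND L = H
G1 = B NAND G0 = L NAND H = H
G3 = G0 NAND C = H NAND L = H
G8 = G1 NAND G3 = H NAND H = L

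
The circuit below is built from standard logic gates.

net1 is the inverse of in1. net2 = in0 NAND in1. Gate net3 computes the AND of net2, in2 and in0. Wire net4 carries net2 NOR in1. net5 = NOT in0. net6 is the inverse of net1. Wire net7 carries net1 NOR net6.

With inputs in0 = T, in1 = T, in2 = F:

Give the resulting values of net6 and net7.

net1 = NOT in1 = NOT T = F
net6 = NOT net1 = NOT F = T
net7 = net1 NOR net6 = F NOR T = F

net6 = T  net7 = F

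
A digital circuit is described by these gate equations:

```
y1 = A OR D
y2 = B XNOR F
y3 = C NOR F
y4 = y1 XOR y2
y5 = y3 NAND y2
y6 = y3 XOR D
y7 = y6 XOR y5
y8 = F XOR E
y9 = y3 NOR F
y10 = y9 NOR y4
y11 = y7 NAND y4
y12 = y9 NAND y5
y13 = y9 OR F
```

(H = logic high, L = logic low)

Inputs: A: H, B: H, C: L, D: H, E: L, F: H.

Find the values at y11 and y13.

y1 = A OR D = H OR H = H
y2 = B XNOR F = H XNOR H = H
y3 = C NOR F = L NOR H = L
y4 = y1 XOR y2 = H XOR H = L
y5 = y3 NAND y2 = L NAND H = H
y6 = y3 XOR D = L XOR H = H
y7 = y6 XOR y5 = H XOR H = L
y9 = y3 NOR F = L NOR H = L
y11 = y7 NAND y4 = L NAND L = H
y13 = y9 OR F = L OR H = H

y11 = H  y13 = H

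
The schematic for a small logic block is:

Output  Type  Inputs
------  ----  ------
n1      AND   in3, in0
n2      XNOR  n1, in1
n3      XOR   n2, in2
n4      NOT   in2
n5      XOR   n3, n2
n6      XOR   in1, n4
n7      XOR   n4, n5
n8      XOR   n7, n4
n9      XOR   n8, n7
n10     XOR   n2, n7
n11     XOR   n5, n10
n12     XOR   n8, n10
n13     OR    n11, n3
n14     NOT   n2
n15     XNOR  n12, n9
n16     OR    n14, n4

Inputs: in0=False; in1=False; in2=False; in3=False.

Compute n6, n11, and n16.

n1 = in3 AND in0 = False AND False = False
n2 = n1 XNOR in1 = False XNOR False = True
n3 = n2 XOR in2 = True XOR False = True
n4 = NOT in2 = NOT False = True
n5 = n3 XOR n2 = True XOR True = False
n6 = in1 XOR n4 = False XOR True = True
n7 = n4 XOR n5 = True XOR False = True
n10 = n2 XOR n7 = True XOR True = False
n11 = n5 XOR n10 = False XOR False = False
n14 = NOT n2 = NOT True = False
n16 = n14 OR n4 = False OR True = True

n6 = True, n11 = False, n16 = True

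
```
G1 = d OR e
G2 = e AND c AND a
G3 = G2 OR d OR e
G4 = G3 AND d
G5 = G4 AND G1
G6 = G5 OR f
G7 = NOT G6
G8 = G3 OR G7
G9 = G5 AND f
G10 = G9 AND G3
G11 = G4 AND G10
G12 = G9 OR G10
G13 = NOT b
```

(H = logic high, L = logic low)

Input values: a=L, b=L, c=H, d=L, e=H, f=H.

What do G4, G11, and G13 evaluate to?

G1 = d OR e = L OR H = H
G2 = e AND c AND a = H AND H AND L = L
G3 = G2 OR d OR e = L OR L OR H = H
G4 = G3 AND d = H AND L = L
G5 = G4 AND G1 = L AND H = L
G9 = G5 AND f = L AND H = L
G10 = G9 AND G3 = L AND H = L
G11 = G4 AND G10 = L AND L = L
G13 = NOT b = NOT L = H

G4 = L, G11 = L, G13 = H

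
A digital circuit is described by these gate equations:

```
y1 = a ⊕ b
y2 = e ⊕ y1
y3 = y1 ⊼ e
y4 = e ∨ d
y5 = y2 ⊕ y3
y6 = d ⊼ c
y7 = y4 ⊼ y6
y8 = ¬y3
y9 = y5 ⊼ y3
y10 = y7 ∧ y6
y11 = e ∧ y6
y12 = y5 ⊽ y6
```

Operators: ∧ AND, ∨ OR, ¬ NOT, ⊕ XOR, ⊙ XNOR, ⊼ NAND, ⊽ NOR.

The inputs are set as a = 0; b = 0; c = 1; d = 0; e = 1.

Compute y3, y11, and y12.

y3 = 1, y11 = 1, y12 = 0

y1 = a XOR b = 0 XOR 0 = 0
y2 = e XOR y1 = 1 XOR 0 = 1
y3 = y1 NAND e = 0 NAND 1 = 1
y5 = y2 XOR y3 = 1 XOR 1 = 0
y6 = d NAND c = 0 NAND 1 = 1
y11 = e AND y6 = 1 AND 1 = 1
y12 = y5 NOR y6 = 0 NOR 1 = 0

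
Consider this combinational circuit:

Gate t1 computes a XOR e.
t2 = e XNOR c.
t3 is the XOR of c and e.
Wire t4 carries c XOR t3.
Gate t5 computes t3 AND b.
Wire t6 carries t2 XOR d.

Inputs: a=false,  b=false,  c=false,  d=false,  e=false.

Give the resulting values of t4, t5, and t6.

t2 = e XNOR c = false XNOR false = true
t3 = c XOR e = false XOR false = false
t4 = c XOR t3 = false XOR false = false
t5 = t3 AND b = false AND false = false
t6 = t2 XOR d = true XOR false = true

t4 = false, t5 = false, t6 = true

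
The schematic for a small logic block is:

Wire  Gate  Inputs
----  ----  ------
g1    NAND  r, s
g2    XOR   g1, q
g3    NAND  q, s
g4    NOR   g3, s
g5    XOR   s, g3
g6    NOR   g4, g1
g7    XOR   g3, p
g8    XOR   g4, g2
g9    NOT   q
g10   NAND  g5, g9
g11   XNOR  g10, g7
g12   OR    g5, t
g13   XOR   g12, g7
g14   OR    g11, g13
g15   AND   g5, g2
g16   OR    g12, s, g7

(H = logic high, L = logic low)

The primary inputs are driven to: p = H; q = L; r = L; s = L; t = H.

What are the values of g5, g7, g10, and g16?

g5 = H, g7 = L, g10 = L, g16 = H

g3 = q NAND s = L NAND L = H
g5 = s XOR g3 = L XOR H = H
g7 = g3 XOR p = H XOR H = L
g9 = NOT q = NOT L = H
g10 = g5 NAND g9 = H NAND H = L
g12 = g5 OR t = H OR H = H
g16 = g12 OR s OR g7 = H OR L OR L = H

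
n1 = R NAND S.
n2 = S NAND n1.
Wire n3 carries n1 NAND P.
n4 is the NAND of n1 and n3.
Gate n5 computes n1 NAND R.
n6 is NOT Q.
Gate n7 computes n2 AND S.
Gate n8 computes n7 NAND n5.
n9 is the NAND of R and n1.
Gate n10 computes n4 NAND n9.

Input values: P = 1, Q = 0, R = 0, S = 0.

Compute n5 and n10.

n1 = R NAND S = 0 NAND 0 = 1
n3 = n1 NAND P = 1 NAND 1 = 0
n4 = n1 NAND n3 = 1 NAND 0 = 1
n5 = n1 NAND R = 1 NAND 0 = 1
n9 = R NAND n1 = 0 NAND 1 = 1
n10 = n4 NAND n9 = 1 NAND 1 = 0

n5 = 1, n10 = 0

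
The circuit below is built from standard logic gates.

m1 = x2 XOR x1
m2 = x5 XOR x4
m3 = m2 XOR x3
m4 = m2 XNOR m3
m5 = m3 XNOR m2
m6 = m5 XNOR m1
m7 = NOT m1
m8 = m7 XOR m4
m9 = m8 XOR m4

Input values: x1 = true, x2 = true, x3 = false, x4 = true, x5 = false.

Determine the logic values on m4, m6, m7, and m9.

m1 = x2 XOR x1 = true XOR true = false
m2 = x5 XOR x4 = false XOR true = true
m3 = m2 XOR x3 = true XOR false = true
m4 = m2 XNOR m3 = true XNOR true = true
m5 = m3 XNOR m2 = true XNOR true = true
m6 = m5 XNOR m1 = true XNOR false = false
m7 = NOT m1 = NOT false = true
m8 = m7 XOR m4 = true XOR true = false
m9 = m8 XOR m4 = false XOR true = true

m4 = true; m6 = false; m7 = true; m9 = true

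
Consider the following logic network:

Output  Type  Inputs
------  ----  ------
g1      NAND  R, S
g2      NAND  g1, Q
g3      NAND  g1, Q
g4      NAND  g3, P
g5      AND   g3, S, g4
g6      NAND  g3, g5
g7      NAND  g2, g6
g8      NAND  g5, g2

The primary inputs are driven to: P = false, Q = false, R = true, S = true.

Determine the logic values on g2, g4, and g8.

g2 = true; g4 = true; g8 = false

g1 = R NAND S = true NAND true = false
g2 = g1 NAND Q = false NAND false = true
g3 = g1 NAND Q = false NAND false = true
g4 = g3 NAND P = true NAND false = true
g5 = g3 AND S AND g4 = true AND true AND true = true
g8 = g5 NAND g2 = true NAND true = false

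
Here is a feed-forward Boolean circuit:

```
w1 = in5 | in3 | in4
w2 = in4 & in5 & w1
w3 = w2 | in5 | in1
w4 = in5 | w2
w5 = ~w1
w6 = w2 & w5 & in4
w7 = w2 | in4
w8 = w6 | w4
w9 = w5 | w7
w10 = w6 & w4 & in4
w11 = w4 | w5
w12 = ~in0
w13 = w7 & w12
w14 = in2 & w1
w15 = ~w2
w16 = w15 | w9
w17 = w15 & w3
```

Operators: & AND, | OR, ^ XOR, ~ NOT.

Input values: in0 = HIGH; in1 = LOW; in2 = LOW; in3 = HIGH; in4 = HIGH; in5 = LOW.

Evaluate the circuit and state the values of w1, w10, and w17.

w1 = HIGH; w10 = LOW; w17 = LOW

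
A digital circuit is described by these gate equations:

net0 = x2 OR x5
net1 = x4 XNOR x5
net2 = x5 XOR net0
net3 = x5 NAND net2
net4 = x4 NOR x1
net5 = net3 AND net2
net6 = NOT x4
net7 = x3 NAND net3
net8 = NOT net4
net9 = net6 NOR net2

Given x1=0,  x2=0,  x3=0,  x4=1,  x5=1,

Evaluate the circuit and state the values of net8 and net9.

net0 = x2 OR x5 = 0 OR 1 = 1
net2 = x5 XOR net0 = 1 XOR 1 = 0
net4 = x4 NOR x1 = 1 NOR 0 = 0
net6 = NOT x4 = NOT 1 = 0
net8 = NOT net4 = NOT 0 = 1
net9 = net6 NOR net2 = 0 NOR 0 = 1

net8 = 1, net9 = 1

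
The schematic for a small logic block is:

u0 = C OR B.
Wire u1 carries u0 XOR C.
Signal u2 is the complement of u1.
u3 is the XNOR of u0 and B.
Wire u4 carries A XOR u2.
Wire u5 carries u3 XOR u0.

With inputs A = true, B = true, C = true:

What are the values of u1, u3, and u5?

u1 = false, u3 = true, u5 = false

u0 = C OR B = true OR true = true
u1 = u0 XOR C = true XOR true = false
u3 = u0 XNOR B = true XNOR true = true
u5 = u3 XOR u0 = true XOR true = false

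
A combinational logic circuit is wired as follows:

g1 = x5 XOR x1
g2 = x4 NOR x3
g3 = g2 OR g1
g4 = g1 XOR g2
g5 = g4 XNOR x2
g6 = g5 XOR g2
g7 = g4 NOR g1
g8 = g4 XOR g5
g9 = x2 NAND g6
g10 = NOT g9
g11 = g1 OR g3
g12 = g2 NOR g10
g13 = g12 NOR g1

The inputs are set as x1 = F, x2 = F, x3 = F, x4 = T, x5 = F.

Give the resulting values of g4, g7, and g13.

g4 = F  g7 = T  g13 = F

g1 = x5 XOR x1 = F XOR F = F
g2 = x4 NOR x3 = T NOR F = F
g4 = g1 XOR g2 = F XOR F = F
g5 = g4 XNOR x2 = F XNOR F = T
g6 = g5 XOR g2 = T XOR F = T
g7 = g4 NOR g1 = F NOR F = T
g9 = x2 NAND g6 = F NAND T = T
g10 = NOT g9 = NOT T = F
g12 = g2 NOR g10 = F NOR F = T
g13 = g12 NOR g1 = T NOR F = F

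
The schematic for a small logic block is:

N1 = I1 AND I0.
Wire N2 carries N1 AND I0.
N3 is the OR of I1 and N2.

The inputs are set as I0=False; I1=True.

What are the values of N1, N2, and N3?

N1 = I1 AND I0 = True AND False = False
N2 = N1 AND I0 = False AND False = False
N3 = I1 OR N2 = True OR False = True

N1 = False, N2 = False, N3 = True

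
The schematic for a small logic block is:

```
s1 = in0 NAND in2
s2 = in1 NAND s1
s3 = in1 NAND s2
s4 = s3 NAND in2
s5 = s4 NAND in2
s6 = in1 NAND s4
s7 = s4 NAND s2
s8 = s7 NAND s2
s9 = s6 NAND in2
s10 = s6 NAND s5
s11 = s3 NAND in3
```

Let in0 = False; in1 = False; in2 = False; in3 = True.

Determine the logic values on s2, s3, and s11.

s2 = True, s3 = True, s11 = False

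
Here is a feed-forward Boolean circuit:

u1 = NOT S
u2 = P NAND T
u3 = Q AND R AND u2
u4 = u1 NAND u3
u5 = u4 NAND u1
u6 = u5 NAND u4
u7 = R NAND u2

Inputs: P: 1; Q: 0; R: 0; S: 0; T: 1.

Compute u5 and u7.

u1 = NOT S = NOT 0 = 1
u2 = P NAND T = 1 NAND 1 = 0
u3 = Q AND R AND u2 = 0 AND 0 AND 0 = 0
u4 = u1 NAND u3 = 1 NAND 0 = 1
u5 = u4 NAND u1 = 1 NAND 1 = 0
u7 = R NAND u2 = 0 NAND 0 = 1

u5 = 0, u7 = 1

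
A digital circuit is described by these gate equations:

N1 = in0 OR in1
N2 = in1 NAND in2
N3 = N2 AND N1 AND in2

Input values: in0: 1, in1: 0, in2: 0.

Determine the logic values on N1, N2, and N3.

N1 = in0 OR in1 = 1 OR 0 = 1
N2 = in1 NAND in2 = 0 NAND 0 = 1
N3 = N2 AND N1 AND in2 = 1 AND 1 AND 0 = 0

N1 = 1, N2 = 1, N3 = 0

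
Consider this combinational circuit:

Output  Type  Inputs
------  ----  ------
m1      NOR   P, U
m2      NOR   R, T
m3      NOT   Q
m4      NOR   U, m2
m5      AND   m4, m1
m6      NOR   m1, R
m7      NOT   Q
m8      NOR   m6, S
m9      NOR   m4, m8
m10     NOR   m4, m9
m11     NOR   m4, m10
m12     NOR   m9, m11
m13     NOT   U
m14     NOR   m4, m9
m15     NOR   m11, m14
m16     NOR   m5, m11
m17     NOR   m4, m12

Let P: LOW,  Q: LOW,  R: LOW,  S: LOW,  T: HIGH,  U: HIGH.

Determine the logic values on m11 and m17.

m1 = P NOR U = LOW NOR HIGH = LOW
m2 = R NOR T = LOW NOR HIGH = LOW
m4 = U NOR m2 = HIGH NOR LOW = LOW
m6 = m1 NOR R = LOW NOR LOW = HIGH
m8 = m6 NOR S = HIGH NOR LOW = LOW
m9 = m4 NOR m8 = LOW NOR LOW = HIGH
m10 = m4 NOR m9 = LOW NOR HIGH = LOW
m11 = m4 NOR m10 = LOW NOR LOW = HIGH
m12 = m9 NOR m11 = HIGH NOR HIGH = LOW
m17 = m4 NOR m12 = LOW NOR LOW = HIGH

m11 = HIGH  m17 = HIGH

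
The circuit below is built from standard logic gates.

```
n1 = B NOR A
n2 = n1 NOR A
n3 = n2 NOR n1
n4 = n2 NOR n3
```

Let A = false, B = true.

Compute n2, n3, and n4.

n2 = true  n3 = false  n4 = false

n1 = B NOR A = true NOR false = false
n2 = n1 NOR A = false NOR false = true
n3 = n2 NOR n1 = true NOR false = false
n4 = n2 NOR n3 = true NOR false = false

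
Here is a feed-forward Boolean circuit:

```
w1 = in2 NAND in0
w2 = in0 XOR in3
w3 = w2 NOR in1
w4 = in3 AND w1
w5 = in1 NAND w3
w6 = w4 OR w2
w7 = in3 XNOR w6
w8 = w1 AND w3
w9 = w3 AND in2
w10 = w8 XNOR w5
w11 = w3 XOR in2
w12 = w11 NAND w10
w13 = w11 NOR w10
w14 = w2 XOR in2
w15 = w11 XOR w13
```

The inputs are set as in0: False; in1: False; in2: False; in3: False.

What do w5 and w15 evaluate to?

w1 = in2 NAND in0 = False NAND False = True
w2 = in0 XOR in3 = False XOR False = False
w3 = w2 NOR in1 = False NOR False = True
w5 = in1 NAND w3 = False NAND True = True
w8 = w1 AND w3 = True AND True = True
w10 = w8 XNOR w5 = True XNOR True = True
w11 = w3 XOR in2 = True XOR False = True
w13 = w11 NOR w10 = True NOR True = False
w15 = w11 XOR w13 = True XOR False = True

w5 = True, w15 = True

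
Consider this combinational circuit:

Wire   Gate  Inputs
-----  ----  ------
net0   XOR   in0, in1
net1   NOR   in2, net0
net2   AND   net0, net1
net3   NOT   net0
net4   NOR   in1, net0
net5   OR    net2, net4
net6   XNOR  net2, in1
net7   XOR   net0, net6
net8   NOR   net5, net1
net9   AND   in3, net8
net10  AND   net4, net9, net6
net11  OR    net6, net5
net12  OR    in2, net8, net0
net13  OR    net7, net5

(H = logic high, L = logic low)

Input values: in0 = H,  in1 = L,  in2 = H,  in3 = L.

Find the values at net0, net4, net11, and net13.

net0 = in0 XOR in1 = H XOR L = H
net1 = in2 NOR net0 = H NOR H = L
net2 = net0 AND net1 = H AND L = L
net4 = in1 NOR net0 = L NOR H = L
net5 = net2 OR net4 = L OR L = L
net6 = net2 XNOR in1 = L XNOR L = H
net7 = net0 XOR net6 = H XOR H = L
net11 = net6 OR net5 = H OR L = H
net13 = net7 OR net5 = L OR L = L

net0 = H, net4 = L, net11 = H, net13 = L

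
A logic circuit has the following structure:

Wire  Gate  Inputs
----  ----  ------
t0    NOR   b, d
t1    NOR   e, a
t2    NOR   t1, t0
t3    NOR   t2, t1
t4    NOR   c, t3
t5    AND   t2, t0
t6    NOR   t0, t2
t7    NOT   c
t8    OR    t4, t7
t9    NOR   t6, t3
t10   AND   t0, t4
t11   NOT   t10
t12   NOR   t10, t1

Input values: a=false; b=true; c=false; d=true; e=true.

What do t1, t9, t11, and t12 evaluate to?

t0 = b NOR d = true NOR true = false
t1 = e NOR a = true NOR false = false
t2 = t1 NOR t0 = false NOR false = true
t3 = t2 NOR t1 = true NOR false = false
t4 = c NOR t3 = false NOR false = true
t6 = t0 NOR t2 = false NOR true = false
t9 = t6 NOR t3 = false NOR false = true
t10 = t0 AND t4 = false AND true = false
t11 = NOT t10 = NOT false = true
t12 = t10 NOR t1 = false NOR false = true

t1 = false  t9 = true  t11 = true  t12 = true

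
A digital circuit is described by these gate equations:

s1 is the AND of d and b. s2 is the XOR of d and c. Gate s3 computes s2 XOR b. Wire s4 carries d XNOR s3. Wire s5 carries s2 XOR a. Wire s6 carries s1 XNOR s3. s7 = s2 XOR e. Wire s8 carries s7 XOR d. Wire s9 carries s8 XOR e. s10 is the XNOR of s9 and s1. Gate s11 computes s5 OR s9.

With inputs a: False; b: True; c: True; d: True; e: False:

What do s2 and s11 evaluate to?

s2 = False; s11 = True

s2 = d XOR c = True XOR True = False
s5 = s2 XOR a = False XOR False = False
s7 = s2 XOR e = False XOR False = False
s8 = s7 XOR d = False XOR True = True
s9 = s8 XOR e = True XOR False = True
s11 = s5 OR s9 = False OR True = True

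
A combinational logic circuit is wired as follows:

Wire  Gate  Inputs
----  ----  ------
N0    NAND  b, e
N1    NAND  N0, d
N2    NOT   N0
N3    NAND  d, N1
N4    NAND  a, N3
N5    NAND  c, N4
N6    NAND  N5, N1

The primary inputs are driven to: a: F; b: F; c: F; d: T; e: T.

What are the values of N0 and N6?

N0 = b NAND e = F NAND T = T
N1 = N0 NAND d = T NAND T = F
N3 = d NAND N1 = T NAND F = T
N4 = a NAND N3 = F NAND T = T
N5 = c NAND N4 = F NAND T = T
N6 = N5 NAND N1 = T NAND F = T

N0 = T, N6 = T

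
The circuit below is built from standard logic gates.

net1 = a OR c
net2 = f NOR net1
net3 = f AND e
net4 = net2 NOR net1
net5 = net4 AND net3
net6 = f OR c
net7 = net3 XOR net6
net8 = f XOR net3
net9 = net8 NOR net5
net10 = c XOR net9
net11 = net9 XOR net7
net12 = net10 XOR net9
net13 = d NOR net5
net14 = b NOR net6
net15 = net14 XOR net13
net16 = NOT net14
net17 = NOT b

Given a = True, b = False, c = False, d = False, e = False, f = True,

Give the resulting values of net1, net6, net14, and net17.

net1 = True  net6 = True  net14 = False  net17 = True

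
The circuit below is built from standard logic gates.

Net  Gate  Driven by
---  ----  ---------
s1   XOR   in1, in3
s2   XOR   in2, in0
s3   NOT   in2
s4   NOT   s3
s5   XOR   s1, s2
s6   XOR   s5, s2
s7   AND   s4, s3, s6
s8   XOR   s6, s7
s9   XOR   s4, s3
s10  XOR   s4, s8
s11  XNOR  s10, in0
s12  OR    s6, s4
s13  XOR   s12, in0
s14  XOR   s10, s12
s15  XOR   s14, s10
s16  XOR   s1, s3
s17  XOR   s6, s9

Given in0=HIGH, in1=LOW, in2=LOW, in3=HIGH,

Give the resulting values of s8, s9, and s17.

s8 = HIGH  s9 = HIGH  s17 = LOW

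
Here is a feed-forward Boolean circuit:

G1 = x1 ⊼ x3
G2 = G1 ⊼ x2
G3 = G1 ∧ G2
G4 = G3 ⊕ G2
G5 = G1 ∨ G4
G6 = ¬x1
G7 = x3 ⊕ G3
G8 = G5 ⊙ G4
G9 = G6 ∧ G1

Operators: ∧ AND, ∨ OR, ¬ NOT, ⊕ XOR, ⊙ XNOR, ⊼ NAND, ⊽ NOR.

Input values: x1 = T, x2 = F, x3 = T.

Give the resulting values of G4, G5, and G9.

G4 = T, G5 = T, G9 = F

G1 = x1 NAND x3 = T NAND T = F
G2 = G1 NAND x2 = F NAND F = T
G3 = G1 AND G2 = F AND T = F
G4 = G3 XOR G2 = F XOR T = T
G5 = G1 OR G4 = F OR T = T
G6 = NOT x1 = NOT T = F
G9 = G6 AND G1 = F AND F = F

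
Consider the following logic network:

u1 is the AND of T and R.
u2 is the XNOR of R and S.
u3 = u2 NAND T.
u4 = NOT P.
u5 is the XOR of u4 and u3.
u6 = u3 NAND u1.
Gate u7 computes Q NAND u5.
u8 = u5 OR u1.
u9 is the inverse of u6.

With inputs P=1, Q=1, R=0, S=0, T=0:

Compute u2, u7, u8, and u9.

u1 = T AND R = 0 AND 0 = 0
u2 = R XNOR S = 0 XNOR 0 = 1
u3 = u2 NAND T = 1 NAND 0 = 1
u4 = NOT P = NOT 1 = 0
u5 = u4 XOR u3 = 0 XOR 1 = 1
u6 = u3 NAND u1 = 1 NAND 0 = 1
u7 = Q NAND u5 = 1 NAND 1 = 0
u8 = u5 OR u1 = 1 OR 0 = 1
u9 = NOT u6 = NOT 1 = 0

u2 = 1; u7 = 0; u8 = 1; u9 = 0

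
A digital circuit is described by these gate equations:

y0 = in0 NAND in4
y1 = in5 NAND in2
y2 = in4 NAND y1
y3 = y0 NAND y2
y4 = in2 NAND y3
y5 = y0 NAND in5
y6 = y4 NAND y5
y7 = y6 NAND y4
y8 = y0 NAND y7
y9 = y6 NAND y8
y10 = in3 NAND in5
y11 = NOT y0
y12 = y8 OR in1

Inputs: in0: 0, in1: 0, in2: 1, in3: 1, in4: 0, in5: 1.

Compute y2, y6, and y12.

y0 = in0 NAND in4 = 0 NAND 0 = 1
y1 = in5 NAND in2 = 1 NAND 1 = 0
y2 = in4 NAND y1 = 0 NAND 0 = 1
y3 = y0 NAND y2 = 1 NAND 1 = 0
y4 = in2 NAND y3 = 1 NAND 0 = 1
y5 = y0 NAND in5 = 1 NAND 1 = 0
y6 = y4 NAND y5 = 1 NAND 0 = 1
y7 = y6 NAND y4 = 1 NAND 1 = 0
y8 = y0 NAND y7 = 1 NAND 0 = 1
y12 = y8 OR in1 = 1 OR 0 = 1

y2 = 1, y6 = 1, y12 = 1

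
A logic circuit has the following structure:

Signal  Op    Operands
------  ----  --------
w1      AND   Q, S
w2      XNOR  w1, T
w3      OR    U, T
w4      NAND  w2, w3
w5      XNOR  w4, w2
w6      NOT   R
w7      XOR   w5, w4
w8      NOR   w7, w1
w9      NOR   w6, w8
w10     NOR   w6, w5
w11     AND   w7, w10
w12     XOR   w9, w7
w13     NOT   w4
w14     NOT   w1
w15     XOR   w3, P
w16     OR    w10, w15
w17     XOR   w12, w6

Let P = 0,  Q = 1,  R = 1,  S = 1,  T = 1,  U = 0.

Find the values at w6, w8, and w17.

w6 = 0  w8 = 0  w17 = 1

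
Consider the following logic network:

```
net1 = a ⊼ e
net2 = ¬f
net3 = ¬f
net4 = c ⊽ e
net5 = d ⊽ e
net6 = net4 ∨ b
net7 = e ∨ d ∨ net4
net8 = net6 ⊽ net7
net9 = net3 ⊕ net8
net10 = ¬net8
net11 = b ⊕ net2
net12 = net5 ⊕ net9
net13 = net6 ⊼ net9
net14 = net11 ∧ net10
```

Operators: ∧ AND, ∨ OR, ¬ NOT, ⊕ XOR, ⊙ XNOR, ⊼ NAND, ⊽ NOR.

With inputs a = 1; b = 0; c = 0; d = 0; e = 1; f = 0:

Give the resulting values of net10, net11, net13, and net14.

net10 = 1; net11 = 1; net13 = 1; net14 = 1

net2 = NOT f = NOT 0 = 1
net3 = NOT f = NOT 0 = 1
net4 = c NOR e = 0 NOR 1 = 0
net6 = net4 OR b = 0 OR 0 = 0
net7 = e OR d OR net4 = 1 OR 0 OR 0 = 1
net8 = net6 NOR net7 = 0 NOR 1 = 0
net9 = net3 XOR net8 = 1 XOR 0 = 1
net10 = NOT net8 = NOT 0 = 1
net11 = b XOR net2 = 0 XOR 1 = 1
net13 = net6 NAND net9 = 0 NAND 1 = 1
net14 = net11 AND net10 = 1 AND 1 = 1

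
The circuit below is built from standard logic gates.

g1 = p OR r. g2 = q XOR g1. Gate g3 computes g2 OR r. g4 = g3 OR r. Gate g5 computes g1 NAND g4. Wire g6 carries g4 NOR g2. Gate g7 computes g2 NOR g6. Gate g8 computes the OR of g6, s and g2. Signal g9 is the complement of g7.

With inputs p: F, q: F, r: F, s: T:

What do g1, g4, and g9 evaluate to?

g1 = p OR r = F OR F = F
g2 = q XOR g1 = F XOR F = F
g3 = g2 OR r = F OR F = F
g4 = g3 OR r = F OR F = F
g6 = g4 NOR g2 = F NOR F = T
g7 = g2 NOR g6 = F NOR T = F
g9 = NOT g7 = NOT F = T

g1 = F, g4 = F, g9 = T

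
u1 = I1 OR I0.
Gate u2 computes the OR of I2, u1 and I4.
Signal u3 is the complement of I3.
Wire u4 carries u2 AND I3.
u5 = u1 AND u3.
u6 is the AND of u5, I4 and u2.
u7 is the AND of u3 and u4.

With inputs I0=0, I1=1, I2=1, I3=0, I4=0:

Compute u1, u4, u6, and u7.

u1 = 1; u4 = 0; u6 = 0; u7 = 0

u1 = I1 OR I0 = 1 OR 0 = 1
u2 = I2 OR u1 OR I4 = 1 OR 1 OR 0 = 1
u3 = NOT I3 = NOT 0 = 1
u4 = u2 AND I3 = 1 AND 0 = 0
u5 = u1 AND u3 = 1 AND 1 = 1
u6 = u5 AND I4 AND u2 = 1 AND 0 AND 1 = 0
u7 = u3 AND u4 = 1 AND 0 = 0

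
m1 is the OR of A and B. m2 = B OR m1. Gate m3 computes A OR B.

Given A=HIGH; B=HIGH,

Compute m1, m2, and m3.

m1 = HIGH  m2 = HIGH  m3 = HIGH

m1 = A OR B = HIGH OR HIGH = HIGH
m2 = B OR m1 = HIGH OR HIGH = HIGH
m3 = A OR B = HIGH OR HIGH = HIGH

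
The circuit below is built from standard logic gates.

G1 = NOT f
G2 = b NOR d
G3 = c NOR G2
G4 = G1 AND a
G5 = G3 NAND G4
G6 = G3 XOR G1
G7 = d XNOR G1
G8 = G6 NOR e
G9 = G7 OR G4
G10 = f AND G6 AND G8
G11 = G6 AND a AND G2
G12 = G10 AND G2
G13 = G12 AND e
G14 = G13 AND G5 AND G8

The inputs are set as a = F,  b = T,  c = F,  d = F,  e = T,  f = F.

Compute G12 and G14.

G1 = NOT f = NOT F = T
G2 = b NOR d = T NOR F = F
G3 = c NOR G2 = F NOR F = T
G4 = G1 AND a = T AND F = F
G5 = G3 NAND G4 = T NAND F = T
G6 = G3 XOR G1 = T XOR T = F
G8 = G6 NOR e = F NOR T = F
G10 = f AND G6 AND G8 = F AND F AND F = F
G12 = G10 AND G2 = F AND F = F
G13 = G12 AND e = F AND T = F
G14 = G13 AND G5 AND G8 = F AND T AND F = F

G12 = F, G14 = F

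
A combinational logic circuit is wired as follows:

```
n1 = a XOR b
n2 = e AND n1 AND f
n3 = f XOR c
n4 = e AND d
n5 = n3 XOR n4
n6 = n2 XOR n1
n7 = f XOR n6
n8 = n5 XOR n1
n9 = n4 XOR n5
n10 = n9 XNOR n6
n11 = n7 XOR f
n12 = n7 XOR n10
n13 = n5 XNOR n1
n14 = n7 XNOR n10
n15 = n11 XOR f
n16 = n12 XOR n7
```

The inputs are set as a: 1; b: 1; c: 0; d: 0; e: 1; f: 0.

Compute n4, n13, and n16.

n4 = 0; n13 = 1; n16 = 1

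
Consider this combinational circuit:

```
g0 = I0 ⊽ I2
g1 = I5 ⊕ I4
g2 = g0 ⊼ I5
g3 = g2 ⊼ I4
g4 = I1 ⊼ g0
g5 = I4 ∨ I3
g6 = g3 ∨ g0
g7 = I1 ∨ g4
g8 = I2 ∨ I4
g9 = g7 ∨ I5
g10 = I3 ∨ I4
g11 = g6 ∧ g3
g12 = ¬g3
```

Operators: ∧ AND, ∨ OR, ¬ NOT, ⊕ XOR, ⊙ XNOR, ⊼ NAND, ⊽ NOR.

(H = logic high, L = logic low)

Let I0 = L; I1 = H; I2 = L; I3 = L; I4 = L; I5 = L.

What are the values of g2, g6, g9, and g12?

g0 = I0 NOR I2 = L NOR L = H
g2 = g0 NAND I5 = H NAND L = H
g3 = g2 NAND I4 = H NAND L = H
g4 = I1 NAND g0 = H NAND H = L
g6 = g3 OR g0 = H OR H = H
g7 = I1 OR g4 = H OR L = H
g9 = g7 OR I5 = H OR L = H
g12 = NOT g3 = NOT H = L

g2 = H, g6 = H, g9 = H, g12 = L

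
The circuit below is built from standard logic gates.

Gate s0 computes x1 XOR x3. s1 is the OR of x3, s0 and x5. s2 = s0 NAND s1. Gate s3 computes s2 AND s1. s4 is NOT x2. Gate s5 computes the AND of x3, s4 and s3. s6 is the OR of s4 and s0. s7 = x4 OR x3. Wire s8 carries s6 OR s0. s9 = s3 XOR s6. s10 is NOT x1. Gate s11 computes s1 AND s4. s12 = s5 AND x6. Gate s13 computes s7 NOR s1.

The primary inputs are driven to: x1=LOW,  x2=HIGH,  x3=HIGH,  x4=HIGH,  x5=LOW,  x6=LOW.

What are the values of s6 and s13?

s6 = HIGH, s13 = LOW

s0 = x1 XOR x3 = LOW XOR HIGH = HIGH
s1 = x3 OR s0 OR x5 = HIGH OR HIGH OR LOW = HIGH
s4 = NOT x2 = NOT HIGH = LOW
s6 = s4 OR s0 = LOW OR HIGH = HIGH
s7 = x4 OR x3 = HIGH OR HIGH = HIGH
s13 = s7 NOR s1 = HIGH NOR HIGH = LOW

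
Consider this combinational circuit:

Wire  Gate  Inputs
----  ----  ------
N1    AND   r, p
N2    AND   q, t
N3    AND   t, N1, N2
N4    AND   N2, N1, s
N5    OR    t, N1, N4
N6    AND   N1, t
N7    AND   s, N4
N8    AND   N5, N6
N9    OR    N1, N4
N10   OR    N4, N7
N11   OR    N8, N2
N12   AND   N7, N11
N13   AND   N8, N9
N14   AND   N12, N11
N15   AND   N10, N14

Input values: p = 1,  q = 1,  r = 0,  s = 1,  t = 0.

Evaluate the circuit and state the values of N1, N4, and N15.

N1 = r AND p = 0 AND 1 = 0
N2 = q AND t = 1 AND 0 = 0
N4 = N2 AND N1 AND s = 0 AND 0 AND 1 = 0
N5 = t OR N1 OR N4 = 0 OR 0 OR 0 = 0
N6 = N1 AND t = 0 AND 0 = 0
N7 = s AND N4 = 1 AND 0 = 0
N8 = N5 AND N6 = 0 AND 0 = 0
N10 = N4 OR N7 = 0 OR 0 = 0
N11 = N8 OR N2 = 0 OR 0 = 0
N12 = N7 AND N11 = 0 AND 0 = 0
N14 = N12 AND N11 = 0 AND 0 = 0
N15 = N10 AND N14 = 0 AND 0 = 0

N1 = 0  N4 = 0  N15 = 0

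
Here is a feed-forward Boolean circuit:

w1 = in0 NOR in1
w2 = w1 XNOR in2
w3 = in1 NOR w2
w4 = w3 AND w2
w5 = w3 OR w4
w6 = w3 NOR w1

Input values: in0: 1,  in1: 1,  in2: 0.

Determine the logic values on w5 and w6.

w1 = in0 NOR in1 = 1 NOR 1 = 0
w2 = w1 XNOR in2 = 0 XNOR 0 = 1
w3 = in1 NOR w2 = 1 NOR 1 = 0
w4 = w3 AND w2 = 0 AND 1 = 0
w5 = w3 OR w4 = 0 OR 0 = 0
w6 = w3 NOR w1 = 0 NOR 0 = 1

w5 = 0  w6 = 1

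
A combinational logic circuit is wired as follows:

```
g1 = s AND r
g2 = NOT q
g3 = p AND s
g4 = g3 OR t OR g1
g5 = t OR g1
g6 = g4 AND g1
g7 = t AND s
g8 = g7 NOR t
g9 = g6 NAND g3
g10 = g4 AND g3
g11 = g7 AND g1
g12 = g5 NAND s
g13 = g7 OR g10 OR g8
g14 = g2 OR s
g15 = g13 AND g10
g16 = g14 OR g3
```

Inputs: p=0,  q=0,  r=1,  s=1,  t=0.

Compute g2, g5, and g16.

g2 = 1, g5 = 1, g16 = 1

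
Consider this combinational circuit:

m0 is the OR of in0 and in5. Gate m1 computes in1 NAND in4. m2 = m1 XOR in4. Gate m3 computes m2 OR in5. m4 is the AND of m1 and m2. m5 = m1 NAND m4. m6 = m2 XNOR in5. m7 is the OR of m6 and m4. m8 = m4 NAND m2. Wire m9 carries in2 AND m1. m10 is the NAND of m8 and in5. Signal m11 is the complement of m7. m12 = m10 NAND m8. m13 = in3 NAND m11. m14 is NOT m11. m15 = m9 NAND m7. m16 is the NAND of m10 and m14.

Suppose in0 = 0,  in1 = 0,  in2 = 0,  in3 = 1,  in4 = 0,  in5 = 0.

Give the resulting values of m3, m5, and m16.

m3 = 1  m5 = 0  m16 = 0

m1 = in1 NAND in4 = 0 NAND 0 = 1
m2 = m1 XOR in4 = 1 XOR 0 = 1
m3 = m2 OR in5 = 1 OR 0 = 1
m4 = m1 AND m2 = 1 AND 1 = 1
m5 = m1 NAND m4 = 1 NAND 1 = 0
m6 = m2 XNOR in5 = 1 XNOR 0 = 0
m7 = m6 OR m4 = 0 OR 1 = 1
m8 = m4 NAND m2 = 1 NAND 1 = 0
m10 = m8 NAND in5 = 0 NAND 0 = 1
m11 = NOT m7 = NOT 1 = 0
m14 = NOT m11 = NOT 0 = 1
m16 = m10 NAND m14 = 1 NAND 1 = 0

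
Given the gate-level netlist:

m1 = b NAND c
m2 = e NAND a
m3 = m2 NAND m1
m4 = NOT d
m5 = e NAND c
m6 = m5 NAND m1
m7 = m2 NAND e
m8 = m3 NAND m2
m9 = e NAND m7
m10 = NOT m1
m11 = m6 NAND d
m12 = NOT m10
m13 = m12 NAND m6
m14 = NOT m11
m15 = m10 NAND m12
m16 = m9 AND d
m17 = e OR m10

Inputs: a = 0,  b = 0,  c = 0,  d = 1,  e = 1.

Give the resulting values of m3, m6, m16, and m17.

m1 = b NAND c = 0 NAND 0 = 1
m2 = e NAND a = 1 NAND 0 = 1
m3 = m2 NAND m1 = 1 NAND 1 = 0
m5 = e NAND c = 1 NAND 0 = 1
m6 = m5 NAND m1 = 1 NAND 1 = 0
m7 = m2 NAND e = 1 NAND 1 = 0
m9 = e NAND m7 = 1 NAND 0 = 1
m10 = NOT m1 = NOT 1 = 0
m16 = m9 AND d = 1 AND 1 = 1
m17 = e OR m10 = 1 OR 0 = 1

m3 = 0; m6 = 0; m16 = 1; m17 = 1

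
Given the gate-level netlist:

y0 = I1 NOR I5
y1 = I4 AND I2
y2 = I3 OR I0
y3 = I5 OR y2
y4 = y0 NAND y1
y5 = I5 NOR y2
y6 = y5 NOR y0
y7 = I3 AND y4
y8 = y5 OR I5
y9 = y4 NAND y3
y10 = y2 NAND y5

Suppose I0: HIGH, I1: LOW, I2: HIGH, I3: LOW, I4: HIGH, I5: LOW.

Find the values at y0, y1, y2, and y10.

y0 = I1 NOR I5 = LOW NOR LOW = HIGH
y1 = I4 AND I2 = HIGH AND HIGH = HIGH
y2 = I3 OR I0 = LOW OR HIGH = HIGH
y5 = I5 NOR y2 = LOW NOR HIGH = LOW
y10 = y2 NAND y5 = HIGH NAND LOW = HIGH

y0 = HIGH, y1 = HIGH, y2 = HIGH, y10 = HIGH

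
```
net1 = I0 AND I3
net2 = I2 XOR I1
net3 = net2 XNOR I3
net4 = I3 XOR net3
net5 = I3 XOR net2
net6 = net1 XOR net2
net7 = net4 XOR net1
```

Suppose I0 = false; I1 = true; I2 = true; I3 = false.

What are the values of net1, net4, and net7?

net1 = false, net4 = true, net7 = true

net1 = I0 AND I3 = false AND false = false
net2 = I2 XOR I1 = true XOR true = false
net3 = net2 XNOR I3 = false XNOR false = true
net4 = I3 XOR net3 = false XOR true = true
net7 = net4 XOR net1 = true XOR false = true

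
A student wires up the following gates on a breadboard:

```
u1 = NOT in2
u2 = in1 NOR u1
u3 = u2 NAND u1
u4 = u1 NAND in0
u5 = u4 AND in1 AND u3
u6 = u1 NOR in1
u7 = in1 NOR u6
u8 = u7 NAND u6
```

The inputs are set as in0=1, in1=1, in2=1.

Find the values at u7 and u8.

u7 = 0, u8 = 1

u1 = NOT in2 = NOT 1 = 0
u6 = u1 NOR in1 = 0 NOR 1 = 0
u7 = in1 NOR u6 = 1 NOR 0 = 0
u8 = u7 NAND u6 = 0 NAND 0 = 1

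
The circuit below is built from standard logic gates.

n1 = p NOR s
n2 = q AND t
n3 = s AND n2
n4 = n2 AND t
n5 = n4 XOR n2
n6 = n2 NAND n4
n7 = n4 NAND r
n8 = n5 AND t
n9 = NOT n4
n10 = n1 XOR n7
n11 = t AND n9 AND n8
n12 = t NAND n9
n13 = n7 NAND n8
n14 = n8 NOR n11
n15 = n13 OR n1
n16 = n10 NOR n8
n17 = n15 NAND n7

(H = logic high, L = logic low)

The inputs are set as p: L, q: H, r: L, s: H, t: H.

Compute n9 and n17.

n9 = L; n17 = L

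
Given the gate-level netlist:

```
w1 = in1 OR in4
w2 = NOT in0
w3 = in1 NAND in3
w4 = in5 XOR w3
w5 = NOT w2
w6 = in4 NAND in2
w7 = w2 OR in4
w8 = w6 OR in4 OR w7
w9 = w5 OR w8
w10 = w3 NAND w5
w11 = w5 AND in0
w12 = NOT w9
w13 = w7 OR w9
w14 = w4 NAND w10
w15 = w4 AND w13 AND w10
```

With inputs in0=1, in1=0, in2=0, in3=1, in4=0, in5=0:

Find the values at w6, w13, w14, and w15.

w6 = 1; w13 = 1; w14 = 1; w15 = 0

w2 = NOT in0 = NOT 1 = 0
w3 = in1 NAND in3 = 0 NAND 1 = 1
w4 = in5 XOR w3 = 0 XOR 1 = 1
w5 = NOT w2 = NOT 0 = 1
w6 = in4 NAND in2 = 0 NAND 0 = 1
w7 = w2 OR in4 = 0 OR 0 = 0
w8 = w6 OR in4 OR w7 = 1 OR 0 OR 0 = 1
w9 = w5 OR w8 = 1 OR 1 = 1
w10 = w3 NAND w5 = 1 NAND 1 = 0
w13 = w7 OR w9 = 0 OR 1 = 1
w14 = w4 NAND w10 = 1 NAND 0 = 1
w15 = w4 AND w13 AND w10 = 1 AND 1 AND 0 = 0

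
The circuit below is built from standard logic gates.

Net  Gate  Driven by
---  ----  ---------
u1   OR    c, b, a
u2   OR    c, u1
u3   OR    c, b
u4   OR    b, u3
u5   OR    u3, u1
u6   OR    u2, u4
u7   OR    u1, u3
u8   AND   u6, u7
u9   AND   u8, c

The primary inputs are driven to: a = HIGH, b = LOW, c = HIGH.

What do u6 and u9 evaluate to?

u1 = c OR b OR a = HIGH OR LOW OR HIGH = HIGH
u2 = c OR u1 = HIGH OR HIGH = HIGH
u3 = c OR b = HIGH OR LOW = HIGH
u4 = b OR u3 = LOW OR HIGH = HIGH
u6 = u2 OR u4 = HIGH OR HIGH = HIGH
u7 = u1 OR u3 = HIGH OR HIGH = HIGH
u8 = u6 AND u7 = HIGH AND HIGH = HIGH
u9 = u8 AND c = HIGH AND HIGH = HIGH

u6 = HIGH; u9 = HIGH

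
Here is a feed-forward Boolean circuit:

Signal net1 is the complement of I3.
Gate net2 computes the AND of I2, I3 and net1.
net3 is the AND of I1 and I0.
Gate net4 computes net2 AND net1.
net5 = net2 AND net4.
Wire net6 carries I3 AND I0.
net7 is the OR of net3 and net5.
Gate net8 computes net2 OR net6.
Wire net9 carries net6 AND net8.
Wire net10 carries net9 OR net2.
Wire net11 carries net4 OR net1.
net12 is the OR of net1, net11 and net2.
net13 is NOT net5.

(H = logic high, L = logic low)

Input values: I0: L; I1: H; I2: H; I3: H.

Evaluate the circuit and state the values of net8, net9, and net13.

net8 = L; net9 = L; net13 = H

net1 = NOT I3 = NOT H = L
net2 = I2 AND I3 AND net1 = H AND H AND L = L
net4 = net2 AND net1 = L AND L = L
net5 = net2 AND net4 = L AND L = L
net6 = I3 AND I0 = H AND L = L
net8 = net2 OR net6 = L OR L = L
net9 = net6 AND net8 = L AND L = L
net13 = NOT net5 = NOT L = H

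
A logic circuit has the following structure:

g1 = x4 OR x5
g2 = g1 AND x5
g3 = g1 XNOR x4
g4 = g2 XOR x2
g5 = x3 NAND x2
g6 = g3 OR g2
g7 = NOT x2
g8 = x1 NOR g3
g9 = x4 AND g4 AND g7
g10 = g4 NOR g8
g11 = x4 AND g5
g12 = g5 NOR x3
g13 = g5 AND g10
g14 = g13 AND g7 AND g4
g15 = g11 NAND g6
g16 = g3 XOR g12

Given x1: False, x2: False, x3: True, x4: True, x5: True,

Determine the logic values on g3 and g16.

g3 = True; g16 = True

g1 = x4 OR x5 = True OR True = True
g3 = g1 XNOR x4 = True XNOR True = True
g5 = x3 NAND x2 = True NAND False = True
g12 = g5 NOR x3 = True NOR True = False
g16 = g3 XOR g12 = True XOR False = True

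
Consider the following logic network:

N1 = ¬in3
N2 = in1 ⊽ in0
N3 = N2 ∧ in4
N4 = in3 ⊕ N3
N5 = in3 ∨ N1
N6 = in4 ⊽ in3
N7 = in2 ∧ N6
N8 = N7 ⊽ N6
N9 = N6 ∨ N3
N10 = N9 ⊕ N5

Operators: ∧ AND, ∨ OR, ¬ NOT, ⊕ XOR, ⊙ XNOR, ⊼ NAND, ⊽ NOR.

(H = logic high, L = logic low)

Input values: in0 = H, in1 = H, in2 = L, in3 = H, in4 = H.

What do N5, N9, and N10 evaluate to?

N5 = H  N9 = L  N10 = H

N1 = NOT in3 = NOT H = L
N2 = in1 NOR in0 = H NOR H = L
N3 = N2 AND in4 = L AND H = L
N5 = in3 OR N1 = H OR L = H
N6 = in4 NOR in3 = H NOR H = L
N9 = N6 OR N3 = L OR L = L
N10 = N9 XOR N5 = L XOR H = H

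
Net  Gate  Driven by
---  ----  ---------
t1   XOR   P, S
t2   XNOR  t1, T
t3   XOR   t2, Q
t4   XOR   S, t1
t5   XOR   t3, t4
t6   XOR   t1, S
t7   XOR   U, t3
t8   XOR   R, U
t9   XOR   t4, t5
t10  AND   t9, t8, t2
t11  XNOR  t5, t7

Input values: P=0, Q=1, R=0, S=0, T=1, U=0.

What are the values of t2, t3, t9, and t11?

t2 = 0, t3 = 1, t9 = 1, t11 = 1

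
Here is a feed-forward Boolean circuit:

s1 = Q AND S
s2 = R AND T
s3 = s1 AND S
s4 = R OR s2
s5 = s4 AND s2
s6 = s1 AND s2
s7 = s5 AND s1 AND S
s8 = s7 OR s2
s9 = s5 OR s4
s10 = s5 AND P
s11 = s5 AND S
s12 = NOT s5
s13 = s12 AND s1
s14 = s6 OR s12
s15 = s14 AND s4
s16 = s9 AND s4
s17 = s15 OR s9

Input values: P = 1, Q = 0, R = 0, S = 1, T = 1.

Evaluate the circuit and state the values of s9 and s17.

s1 = Q AND S = 0 AND 1 = 0
s2 = R AND T = 0 AND 1 = 0
s4 = R OR s2 = 0 OR 0 = 0
s5 = s4 AND s2 = 0 AND 0 = 0
s6 = s1 AND s2 = 0 AND 0 = 0
s9 = s5 OR s4 = 0 OR 0 = 0
s12 = NOT s5 = NOT 0 = 1
s14 = s6 OR s12 = 0 OR 1 = 1
s15 = s14 AND s4 = 1 AND 0 = 0
s17 = s15 OR s9 = 0 OR 0 = 0

s9 = 0  s17 = 0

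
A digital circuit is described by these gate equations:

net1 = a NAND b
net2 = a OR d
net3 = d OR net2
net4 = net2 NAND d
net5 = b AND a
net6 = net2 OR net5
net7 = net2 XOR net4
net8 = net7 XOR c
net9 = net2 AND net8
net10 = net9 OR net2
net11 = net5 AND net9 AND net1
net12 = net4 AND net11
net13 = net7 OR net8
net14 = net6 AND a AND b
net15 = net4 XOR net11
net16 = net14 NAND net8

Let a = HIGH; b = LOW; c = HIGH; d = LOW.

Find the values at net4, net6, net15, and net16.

net1 = a NAND b = HIGH NAND LOW = HIGH
net2 = a OR d = HIGH OR LOW = HIGH
net4 = net2 NAND d = HIGH NAND LOW = HIGH
net5 = b AND a = LOW AND HIGH = LOW
net6 = net2 OR net5 = HIGH OR LOW = HIGH
net7 = net2 XOR net4 = HIGH XOR HIGH = LOW
net8 = net7 XOR c = LOW XOR HIGH = HIGH
net9 = net2 AND net8 = HIGH AND HIGH = HIGH
net11 = net5 AND net9 AND net1 = LOW AND HIGH AND HIGH = LOW
net14 = net6 AND a AND b = HIGH AND HIGH AND LOW = LOW
net15 = net4 XOR net11 = HIGH XOR LOW = HIGH
net16 = net14 NAND net8 = LOW NAND HIGH = HIGH

net4 = HIGH  net6 = HIGH  net15 = HIGH  net16 = HIGH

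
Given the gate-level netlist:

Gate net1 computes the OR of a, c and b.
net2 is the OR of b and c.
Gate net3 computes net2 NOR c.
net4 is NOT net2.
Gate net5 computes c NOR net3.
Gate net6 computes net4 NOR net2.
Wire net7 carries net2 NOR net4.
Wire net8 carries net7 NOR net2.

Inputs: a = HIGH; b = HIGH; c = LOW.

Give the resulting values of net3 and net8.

net2 = b OR c = HIGH OR LOW = HIGH
net3 = net2 NOR c = HIGH NOR LOW = LOW
net4 = NOT net2 = NOT HIGH = LOW
net7 = net2 NOR net4 = HIGH NOR LOW = LOW
net8 = net7 NOR net2 = LOW NOR HIGH = LOW

net3 = LOW  net8 = LOW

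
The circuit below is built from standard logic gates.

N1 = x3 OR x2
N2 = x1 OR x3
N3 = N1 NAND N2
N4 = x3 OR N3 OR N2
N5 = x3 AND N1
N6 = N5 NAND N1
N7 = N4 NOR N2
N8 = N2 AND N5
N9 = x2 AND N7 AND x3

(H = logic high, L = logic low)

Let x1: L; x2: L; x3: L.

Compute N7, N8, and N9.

N7 = L, N8 = L, N9 = L

N1 = x3 OR x2 = L OR L = L
N2 = x1 OR x3 = L OR L = L
N3 = N1 NAND N2 = L NAND L = H
N4 = x3 OR N3 OR N2 = L OR H OR L = H
N5 = x3 AND N1 = L AND L = L
N7 = N4 NOR N2 = H NOR L = L
N8 = N2 AND N5 = L AND L = L
N9 = x2 AND N7 AND x3 = L AND L AND L = L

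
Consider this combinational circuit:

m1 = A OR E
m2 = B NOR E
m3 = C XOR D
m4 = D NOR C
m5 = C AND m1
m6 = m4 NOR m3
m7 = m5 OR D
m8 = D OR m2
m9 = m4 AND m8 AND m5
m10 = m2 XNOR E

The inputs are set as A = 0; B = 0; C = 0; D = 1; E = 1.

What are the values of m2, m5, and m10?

m2 = 0, m5 = 0, m10 = 0

m1 = A OR E = 0 OR 1 = 1
m2 = B NOR E = 0 NOR 1 = 0
m5 = C AND m1 = 0 AND 1 = 0
m10 = m2 XNOR E = 0 XNOR 1 = 0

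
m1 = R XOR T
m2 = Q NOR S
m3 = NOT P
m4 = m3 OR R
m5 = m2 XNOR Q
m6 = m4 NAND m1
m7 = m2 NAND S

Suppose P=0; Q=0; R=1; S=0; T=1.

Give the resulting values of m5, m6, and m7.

m1 = R XOR T = 1 XOR 1 = 0
m2 = Q NOR S = 0 NOR 0 = 1
m3 = NOT P = NOT 0 = 1
m4 = m3 OR R = 1 OR 1 = 1
m5 = m2 XNOR Q = 1 XNOR 0 = 0
m6 = m4 NAND m1 = 1 NAND 0 = 1
m7 = m2 NAND S = 1 NAND 0 = 1

m5 = 0; m6 = 1; m7 = 1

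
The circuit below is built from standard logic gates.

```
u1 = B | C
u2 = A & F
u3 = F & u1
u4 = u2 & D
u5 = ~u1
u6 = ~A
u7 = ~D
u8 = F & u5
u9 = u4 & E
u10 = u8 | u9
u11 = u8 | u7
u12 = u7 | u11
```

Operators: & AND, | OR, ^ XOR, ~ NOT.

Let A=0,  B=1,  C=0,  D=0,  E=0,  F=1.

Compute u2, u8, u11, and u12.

u1 = B OR C = 1 OR 0 = 1
u2 = A AND F = 0 AND 1 = 0
u5 = NOT u1 = NOT 1 = 0
u7 = NOT D = NOT 0 = 1
u8 = F AND u5 = 1 AND 0 = 0
u11 = u8 OR u7 = 0 OR 1 = 1
u12 = u7 OR u11 = 1 OR 1 = 1

u2 = 0; u8 = 0; u11 = 1; u12 = 1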